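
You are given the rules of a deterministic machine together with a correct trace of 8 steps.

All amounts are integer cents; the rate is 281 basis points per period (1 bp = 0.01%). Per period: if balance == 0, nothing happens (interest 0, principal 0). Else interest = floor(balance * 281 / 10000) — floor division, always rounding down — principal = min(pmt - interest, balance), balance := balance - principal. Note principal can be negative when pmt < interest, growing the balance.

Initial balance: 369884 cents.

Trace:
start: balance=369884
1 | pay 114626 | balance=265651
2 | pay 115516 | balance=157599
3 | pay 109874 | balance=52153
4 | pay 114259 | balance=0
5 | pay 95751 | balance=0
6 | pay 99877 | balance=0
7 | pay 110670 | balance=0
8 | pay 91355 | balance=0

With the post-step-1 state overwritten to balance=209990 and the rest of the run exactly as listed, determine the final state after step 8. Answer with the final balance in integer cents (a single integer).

0

state after step 1 := balance=209990
2 | pay 115516 | balance=100374
3 | pay 109874 | balance=0
4 | pay 114259 | balance=0
5 | pay 95751 | balance=0
6 | pay 99877 | balance=0
7 | pay 110670 | balance=0
8 | pay 91355 | balance=0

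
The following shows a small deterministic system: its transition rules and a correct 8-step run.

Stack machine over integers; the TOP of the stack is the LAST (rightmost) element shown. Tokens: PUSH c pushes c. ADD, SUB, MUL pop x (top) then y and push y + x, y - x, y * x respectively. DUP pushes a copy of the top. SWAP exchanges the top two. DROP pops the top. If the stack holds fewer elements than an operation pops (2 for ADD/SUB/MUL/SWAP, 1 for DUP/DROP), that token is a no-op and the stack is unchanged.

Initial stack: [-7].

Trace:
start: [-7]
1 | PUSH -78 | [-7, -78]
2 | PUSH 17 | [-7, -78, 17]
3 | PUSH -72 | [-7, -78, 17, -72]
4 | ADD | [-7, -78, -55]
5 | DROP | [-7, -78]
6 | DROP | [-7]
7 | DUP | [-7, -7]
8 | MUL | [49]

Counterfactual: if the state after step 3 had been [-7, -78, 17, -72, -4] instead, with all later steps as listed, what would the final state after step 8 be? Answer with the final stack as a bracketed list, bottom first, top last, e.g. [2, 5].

[-7, 6084]

state after step 3 := [-7, -78, 17, -72, -4]
4 | ADD | [-7, -78, 17, -76]
5 | DROP | [-7, -78, 17]
6 | DROP | [-7, -78]
7 | DUP | [-7, -78, -78]
8 | MUL | [-7, 6084]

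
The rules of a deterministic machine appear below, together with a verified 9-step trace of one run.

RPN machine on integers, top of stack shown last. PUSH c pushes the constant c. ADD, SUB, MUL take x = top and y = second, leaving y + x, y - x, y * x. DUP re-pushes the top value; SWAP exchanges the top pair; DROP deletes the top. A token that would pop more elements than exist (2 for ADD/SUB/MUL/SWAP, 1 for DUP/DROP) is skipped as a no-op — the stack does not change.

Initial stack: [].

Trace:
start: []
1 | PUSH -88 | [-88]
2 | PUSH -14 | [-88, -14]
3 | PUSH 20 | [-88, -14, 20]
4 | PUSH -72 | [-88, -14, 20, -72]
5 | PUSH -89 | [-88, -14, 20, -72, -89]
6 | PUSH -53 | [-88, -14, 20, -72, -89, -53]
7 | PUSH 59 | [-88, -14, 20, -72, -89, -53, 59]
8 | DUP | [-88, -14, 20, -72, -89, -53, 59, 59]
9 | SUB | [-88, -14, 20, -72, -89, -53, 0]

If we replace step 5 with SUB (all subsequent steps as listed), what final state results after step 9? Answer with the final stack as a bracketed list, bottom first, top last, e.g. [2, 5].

(re-executing from step 5 with the substitution; state before step 5: [-88, -14, 20, -72])
5 | SUB | [-88, -14, 92]
6 | PUSH -53 | [-88, -14, 92, -53]
7 | PUSH 59 | [-88, -14, 92, -53, 59]
8 | DUP | [-88, -14, 92, -53, 59, 59]
9 | SUB | [-88, -14, 92, -53, 0]

[-88, -14, 92, -53, 0]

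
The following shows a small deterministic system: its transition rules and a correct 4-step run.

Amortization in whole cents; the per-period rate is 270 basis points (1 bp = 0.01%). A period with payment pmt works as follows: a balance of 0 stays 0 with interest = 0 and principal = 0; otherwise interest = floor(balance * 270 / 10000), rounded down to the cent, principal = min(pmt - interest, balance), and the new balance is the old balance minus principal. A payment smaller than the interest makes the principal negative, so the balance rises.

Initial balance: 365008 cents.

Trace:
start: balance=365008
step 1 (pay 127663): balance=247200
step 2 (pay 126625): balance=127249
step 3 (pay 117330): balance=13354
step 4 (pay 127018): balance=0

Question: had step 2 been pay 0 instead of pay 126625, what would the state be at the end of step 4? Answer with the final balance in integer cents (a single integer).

20251

(re-executing from step 2 with the substitution; state before step 2: balance=247200)
step 2 (pay 0): balance=253874
step 3 (pay 117330): balance=143398
step 4 (pay 127018): balance=20251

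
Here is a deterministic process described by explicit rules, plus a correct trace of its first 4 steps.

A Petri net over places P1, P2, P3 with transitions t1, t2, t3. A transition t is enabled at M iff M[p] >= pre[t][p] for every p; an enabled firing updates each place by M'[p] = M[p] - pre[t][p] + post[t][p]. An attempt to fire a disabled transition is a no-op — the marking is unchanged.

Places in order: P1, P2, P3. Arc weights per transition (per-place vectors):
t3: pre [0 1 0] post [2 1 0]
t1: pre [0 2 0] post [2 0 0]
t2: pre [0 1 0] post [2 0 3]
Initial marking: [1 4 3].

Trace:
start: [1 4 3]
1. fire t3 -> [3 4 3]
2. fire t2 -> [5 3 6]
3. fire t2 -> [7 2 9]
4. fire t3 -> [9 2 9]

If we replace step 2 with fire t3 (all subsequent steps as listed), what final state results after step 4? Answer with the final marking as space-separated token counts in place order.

(re-executing from step 2 with the substitution; state before step 2: [3 4 3])
2. fire t3 -> [5 4 3]
3. fire t2 -> [7 3 6]
4. fire t3 -> [9 3 6]

9 3 6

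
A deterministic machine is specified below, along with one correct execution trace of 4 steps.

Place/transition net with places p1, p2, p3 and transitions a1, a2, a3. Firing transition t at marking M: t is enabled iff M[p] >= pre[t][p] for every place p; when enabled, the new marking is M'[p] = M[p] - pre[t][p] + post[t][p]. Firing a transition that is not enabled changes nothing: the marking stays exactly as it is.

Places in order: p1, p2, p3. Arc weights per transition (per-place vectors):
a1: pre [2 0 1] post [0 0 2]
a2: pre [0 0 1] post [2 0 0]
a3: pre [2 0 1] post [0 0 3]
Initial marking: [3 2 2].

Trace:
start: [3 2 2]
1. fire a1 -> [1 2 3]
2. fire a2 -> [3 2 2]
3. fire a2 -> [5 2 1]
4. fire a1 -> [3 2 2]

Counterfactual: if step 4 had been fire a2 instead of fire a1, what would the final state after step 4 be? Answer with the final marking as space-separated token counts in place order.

(re-executing from step 4 with the substitution; state before step 4: [5 2 1])
4. fire a2 -> [7 2 0]

7 2 0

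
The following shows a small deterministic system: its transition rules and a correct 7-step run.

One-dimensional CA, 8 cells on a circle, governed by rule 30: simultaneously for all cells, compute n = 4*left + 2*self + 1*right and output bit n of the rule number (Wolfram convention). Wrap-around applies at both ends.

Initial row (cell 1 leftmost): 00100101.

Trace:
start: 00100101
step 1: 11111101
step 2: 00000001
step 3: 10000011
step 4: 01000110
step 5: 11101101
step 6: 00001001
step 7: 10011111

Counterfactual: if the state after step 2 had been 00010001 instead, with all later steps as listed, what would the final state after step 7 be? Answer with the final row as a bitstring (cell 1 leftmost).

state after step 2 := 00010001
step 3: 10111011
step 4: 00100010
step 5: 01110111
step 6: 01000100
step 7: 11101110

11101110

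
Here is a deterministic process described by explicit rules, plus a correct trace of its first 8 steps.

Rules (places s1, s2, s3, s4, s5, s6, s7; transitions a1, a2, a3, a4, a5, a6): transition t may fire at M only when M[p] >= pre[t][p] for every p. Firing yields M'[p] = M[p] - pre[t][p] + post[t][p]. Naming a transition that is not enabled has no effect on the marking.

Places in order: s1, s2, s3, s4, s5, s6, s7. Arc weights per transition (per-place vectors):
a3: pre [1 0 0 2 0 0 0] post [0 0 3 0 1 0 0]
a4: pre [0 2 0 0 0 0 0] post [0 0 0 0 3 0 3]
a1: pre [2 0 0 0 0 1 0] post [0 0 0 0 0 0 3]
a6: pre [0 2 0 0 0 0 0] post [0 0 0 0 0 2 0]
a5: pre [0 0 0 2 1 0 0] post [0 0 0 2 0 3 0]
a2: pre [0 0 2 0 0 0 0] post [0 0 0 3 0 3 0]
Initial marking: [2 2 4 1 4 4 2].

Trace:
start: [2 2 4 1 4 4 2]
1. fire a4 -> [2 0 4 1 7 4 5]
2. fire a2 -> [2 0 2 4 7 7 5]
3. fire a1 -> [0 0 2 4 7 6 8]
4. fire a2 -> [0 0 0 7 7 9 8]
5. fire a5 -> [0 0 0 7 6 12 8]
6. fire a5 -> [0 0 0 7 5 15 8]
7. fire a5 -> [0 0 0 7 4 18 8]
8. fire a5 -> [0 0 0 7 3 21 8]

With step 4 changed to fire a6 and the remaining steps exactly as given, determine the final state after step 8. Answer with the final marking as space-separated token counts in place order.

0 0 2 4 3 18 8

(re-executing from step 4 with the substitution; state before step 4: [0 0 2 4 7 6 8])
4. fire a6 -> [0 0 2 4 7 6 8]
5. fire a5 -> [0 0 2 4 6 9 8]
6. fire a5 -> [0 0 2 4 5 12 8]
7. fire a5 -> [0 0 2 4 4 15 8]
8. fire a5 -> [0 0 2 4 3 18 8]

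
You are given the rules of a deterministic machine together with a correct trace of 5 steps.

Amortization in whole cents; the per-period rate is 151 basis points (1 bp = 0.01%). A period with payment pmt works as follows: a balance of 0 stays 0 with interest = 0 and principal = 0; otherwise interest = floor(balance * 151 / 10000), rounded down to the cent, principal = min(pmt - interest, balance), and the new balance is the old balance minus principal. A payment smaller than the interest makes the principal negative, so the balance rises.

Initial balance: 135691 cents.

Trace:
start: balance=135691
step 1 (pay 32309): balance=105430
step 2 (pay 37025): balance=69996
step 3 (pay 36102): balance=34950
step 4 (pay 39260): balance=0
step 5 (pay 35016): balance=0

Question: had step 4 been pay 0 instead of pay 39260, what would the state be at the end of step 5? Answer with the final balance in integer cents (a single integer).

996

(re-executing from step 4 with the substitution; state before step 4: balance=34950)
step 4 (pay 0): balance=35477
step 5 (pay 35016): balance=996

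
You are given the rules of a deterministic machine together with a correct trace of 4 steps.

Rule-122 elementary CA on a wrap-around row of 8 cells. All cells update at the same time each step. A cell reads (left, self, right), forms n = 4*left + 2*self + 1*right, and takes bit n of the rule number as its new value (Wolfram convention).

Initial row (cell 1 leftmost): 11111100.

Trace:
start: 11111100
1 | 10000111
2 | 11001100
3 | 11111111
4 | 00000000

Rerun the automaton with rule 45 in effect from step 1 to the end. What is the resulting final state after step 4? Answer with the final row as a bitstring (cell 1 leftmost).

00001101

(re-executing steps 1..4 under rule 45; state before step 1: 11111100)
1 | 10000000
2 | 10111110
3 | 11100001
4 | 00001101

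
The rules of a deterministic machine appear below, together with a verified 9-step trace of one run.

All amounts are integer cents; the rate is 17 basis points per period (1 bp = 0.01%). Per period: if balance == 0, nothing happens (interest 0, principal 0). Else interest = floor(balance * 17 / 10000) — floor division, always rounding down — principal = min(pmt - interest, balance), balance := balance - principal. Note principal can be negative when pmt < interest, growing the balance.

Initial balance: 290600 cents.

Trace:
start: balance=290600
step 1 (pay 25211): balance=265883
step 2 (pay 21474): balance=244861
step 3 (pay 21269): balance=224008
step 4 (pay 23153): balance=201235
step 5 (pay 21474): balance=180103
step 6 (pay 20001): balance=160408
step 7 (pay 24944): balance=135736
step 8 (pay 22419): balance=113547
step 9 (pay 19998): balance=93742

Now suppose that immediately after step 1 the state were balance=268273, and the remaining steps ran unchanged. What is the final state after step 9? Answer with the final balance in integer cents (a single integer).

96164

state after step 1 := balance=268273
step 2 (pay 21474): balance=247255
step 3 (pay 21269): balance=226406
step 4 (pay 23153): balance=203637
step 5 (pay 21474): balance=182509
step 6 (pay 20001): balance=162818
step 7 (pay 24944): balance=138150
step 8 (pay 22419): balance=115965
step 9 (pay 19998): balance=96164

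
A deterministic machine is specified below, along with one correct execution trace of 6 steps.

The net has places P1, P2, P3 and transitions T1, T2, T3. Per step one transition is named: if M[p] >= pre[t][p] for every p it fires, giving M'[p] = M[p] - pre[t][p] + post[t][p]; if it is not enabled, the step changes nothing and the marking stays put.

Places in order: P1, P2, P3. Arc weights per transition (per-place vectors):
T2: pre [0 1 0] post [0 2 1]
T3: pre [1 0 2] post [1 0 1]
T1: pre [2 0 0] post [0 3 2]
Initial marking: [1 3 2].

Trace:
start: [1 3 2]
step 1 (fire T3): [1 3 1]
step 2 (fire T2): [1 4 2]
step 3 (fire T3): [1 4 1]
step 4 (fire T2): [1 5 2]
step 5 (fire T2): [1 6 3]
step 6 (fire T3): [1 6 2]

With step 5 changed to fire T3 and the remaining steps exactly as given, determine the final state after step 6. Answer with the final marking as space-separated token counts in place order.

(re-executing from step 5 with the substitution; state before step 5: [1 5 2])
step 5 (fire T3): [1 5 1]
step 6 (fire T3): [1 5 1]

1 5 1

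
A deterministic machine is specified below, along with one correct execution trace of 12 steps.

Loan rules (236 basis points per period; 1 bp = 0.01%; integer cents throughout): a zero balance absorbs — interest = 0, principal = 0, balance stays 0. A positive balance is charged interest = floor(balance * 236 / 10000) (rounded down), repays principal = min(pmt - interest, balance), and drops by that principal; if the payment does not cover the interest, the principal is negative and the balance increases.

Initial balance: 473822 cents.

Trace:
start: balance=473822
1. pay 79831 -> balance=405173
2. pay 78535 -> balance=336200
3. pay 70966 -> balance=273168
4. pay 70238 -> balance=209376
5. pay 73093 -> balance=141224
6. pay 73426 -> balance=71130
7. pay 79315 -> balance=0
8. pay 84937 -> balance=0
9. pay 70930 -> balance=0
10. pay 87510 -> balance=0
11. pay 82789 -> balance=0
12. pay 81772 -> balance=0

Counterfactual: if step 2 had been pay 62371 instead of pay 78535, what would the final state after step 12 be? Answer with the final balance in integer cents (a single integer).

0

(re-executing from step 2 with the substitution; state before step 2: balance=405173)
2. pay 62371 -> balance=352364
3. pay 70966 -> balance=289713
4. pay 70238 -> balance=226312
5. pay 73093 -> balance=158559
6. pay 73426 -> balance=88874
7. pay 79315 -> balance=11656
8. pay 84937 -> balance=0
9. pay 70930 -> balance=0
10. pay 87510 -> balance=0
11. pay 82789 -> balance=0
12. pay 81772 -> balance=0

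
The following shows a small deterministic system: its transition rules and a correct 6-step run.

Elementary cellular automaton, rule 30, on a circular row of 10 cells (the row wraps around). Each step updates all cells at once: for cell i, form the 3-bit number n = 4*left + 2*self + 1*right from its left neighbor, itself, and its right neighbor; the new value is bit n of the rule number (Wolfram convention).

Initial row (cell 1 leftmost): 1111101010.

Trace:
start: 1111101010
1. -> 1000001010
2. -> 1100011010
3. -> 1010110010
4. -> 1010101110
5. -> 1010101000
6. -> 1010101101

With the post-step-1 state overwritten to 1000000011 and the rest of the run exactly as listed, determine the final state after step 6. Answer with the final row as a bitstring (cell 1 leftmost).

0010010100

state after step 1 := 1000000011
2. -> 0100000110
3. -> 1110001101
4. -> 0001011001
5. -> 1011010111
6. -> 0010010100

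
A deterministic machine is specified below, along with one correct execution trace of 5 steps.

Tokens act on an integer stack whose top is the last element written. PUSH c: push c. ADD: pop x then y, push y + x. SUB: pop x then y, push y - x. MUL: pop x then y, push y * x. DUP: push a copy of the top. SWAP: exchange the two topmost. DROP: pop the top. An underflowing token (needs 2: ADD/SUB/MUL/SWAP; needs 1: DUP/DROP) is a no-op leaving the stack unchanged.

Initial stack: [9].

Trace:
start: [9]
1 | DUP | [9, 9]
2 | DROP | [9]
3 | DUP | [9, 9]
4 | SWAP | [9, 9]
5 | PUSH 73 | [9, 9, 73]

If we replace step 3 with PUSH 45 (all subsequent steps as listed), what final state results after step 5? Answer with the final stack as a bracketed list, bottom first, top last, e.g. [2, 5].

(re-executing from step 3 with the substitution; state before step 3: [9])
3 | PUSH 45 | [9, 45]
4 | SWAP | [45, 9]
5 | PUSH 73 | [45, 9, 73]

[45, 9, 73]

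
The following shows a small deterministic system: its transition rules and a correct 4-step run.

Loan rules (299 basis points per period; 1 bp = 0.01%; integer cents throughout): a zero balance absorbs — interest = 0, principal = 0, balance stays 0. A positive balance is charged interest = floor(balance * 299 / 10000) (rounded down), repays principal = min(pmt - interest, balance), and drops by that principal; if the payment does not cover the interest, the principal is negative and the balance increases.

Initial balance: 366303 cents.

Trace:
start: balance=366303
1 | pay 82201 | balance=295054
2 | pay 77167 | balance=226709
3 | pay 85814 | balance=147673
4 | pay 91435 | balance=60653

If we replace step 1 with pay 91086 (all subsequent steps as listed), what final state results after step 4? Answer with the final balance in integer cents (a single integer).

50946

(re-executing from step 1 with the substitution; state before step 1: balance=366303)
1 | pay 91086 | balance=286169
2 | pay 77167 | balance=217558
3 | pay 85814 | balance=138248
4 | pay 91435 | balance=50946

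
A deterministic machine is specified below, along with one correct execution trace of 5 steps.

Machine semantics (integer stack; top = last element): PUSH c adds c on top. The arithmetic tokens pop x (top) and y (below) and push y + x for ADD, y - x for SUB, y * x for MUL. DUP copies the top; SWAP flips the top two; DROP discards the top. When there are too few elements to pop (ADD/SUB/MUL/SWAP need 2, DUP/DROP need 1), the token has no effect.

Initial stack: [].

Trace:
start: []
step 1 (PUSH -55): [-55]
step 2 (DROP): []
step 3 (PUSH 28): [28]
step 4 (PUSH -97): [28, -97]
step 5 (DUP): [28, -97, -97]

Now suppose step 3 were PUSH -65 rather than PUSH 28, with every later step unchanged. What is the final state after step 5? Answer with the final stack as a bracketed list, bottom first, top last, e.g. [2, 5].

(re-executing from step 3 with the substitution; state before step 3: [])
step 3 (PUSH -65): [-65]
step 4 (PUSH -97): [-65, -97]
step 5 (DUP): [-65, -97, -97]

[-65, -97, -97]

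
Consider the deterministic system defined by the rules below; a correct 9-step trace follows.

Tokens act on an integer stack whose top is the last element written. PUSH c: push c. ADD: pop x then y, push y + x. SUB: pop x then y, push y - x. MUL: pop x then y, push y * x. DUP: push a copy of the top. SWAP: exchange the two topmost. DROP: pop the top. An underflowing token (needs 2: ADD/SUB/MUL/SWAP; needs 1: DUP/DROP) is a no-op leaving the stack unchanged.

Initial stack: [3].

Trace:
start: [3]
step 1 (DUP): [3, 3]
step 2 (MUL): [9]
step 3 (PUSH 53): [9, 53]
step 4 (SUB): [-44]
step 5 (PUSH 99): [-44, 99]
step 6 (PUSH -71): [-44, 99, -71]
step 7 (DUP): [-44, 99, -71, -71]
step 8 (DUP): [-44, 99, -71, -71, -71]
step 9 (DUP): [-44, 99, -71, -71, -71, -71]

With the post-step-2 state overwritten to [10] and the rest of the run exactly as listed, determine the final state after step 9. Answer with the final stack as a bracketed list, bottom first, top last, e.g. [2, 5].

state after step 2 := [10]
step 3 (PUSH 53): [10, 53]
step 4 (SUB): [-43]
step 5 (PUSH 99): [-43, 99]
step 6 (PUSH -71): [-43, 99, -71]
step 7 (DUP): [-43, 99, -71, -71]
step 8 (DUP): [-43, 99, -71, -71, -71]
step 9 (DUP): [-43, 99, -71, -71, -71, -71]

[-43, 99, -71, -71, -71, -71]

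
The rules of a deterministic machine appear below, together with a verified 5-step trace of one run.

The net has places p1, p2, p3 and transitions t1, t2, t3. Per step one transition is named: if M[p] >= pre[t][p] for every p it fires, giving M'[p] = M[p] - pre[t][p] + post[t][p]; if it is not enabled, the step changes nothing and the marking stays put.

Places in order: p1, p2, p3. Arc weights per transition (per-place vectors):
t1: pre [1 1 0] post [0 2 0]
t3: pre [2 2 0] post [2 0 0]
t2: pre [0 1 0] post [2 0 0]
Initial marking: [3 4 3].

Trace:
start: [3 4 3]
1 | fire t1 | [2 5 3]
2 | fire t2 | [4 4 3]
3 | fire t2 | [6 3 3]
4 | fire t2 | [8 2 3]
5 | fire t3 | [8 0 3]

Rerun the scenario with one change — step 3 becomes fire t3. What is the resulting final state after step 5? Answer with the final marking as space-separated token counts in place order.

6 1 3

(re-executing from step 3 with the substitution; state before step 3: [4 4 3])
3 | fire t3 | [4 2 3]
4 | fire t2 | [6 1 3]
5 | fire t3 | [6 1 3]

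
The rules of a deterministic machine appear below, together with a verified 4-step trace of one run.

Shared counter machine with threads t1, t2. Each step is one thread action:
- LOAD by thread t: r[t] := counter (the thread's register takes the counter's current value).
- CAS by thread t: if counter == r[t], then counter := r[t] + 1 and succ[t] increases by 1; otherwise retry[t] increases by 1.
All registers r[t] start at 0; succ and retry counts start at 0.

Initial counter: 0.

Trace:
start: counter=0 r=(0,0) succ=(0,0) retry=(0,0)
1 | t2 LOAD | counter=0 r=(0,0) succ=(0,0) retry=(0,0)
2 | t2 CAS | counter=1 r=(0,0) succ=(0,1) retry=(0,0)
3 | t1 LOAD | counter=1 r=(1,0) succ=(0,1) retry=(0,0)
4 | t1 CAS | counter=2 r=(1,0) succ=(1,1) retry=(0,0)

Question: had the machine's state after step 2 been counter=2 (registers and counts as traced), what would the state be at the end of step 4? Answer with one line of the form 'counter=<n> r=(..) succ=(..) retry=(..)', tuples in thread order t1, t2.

counter=3 r=(2,0) succ=(1,1) retry=(0,0)

state after step 2 := counter=2 r=(0,0) succ=(0,1) retry=(0,0)
3 | t1 LOAD | counter=2 r=(2,0) succ=(0,1) retry=(0,0)
4 | t1 CAS | counter=3 r=(2,0) succ=(1,1) retry=(0,0)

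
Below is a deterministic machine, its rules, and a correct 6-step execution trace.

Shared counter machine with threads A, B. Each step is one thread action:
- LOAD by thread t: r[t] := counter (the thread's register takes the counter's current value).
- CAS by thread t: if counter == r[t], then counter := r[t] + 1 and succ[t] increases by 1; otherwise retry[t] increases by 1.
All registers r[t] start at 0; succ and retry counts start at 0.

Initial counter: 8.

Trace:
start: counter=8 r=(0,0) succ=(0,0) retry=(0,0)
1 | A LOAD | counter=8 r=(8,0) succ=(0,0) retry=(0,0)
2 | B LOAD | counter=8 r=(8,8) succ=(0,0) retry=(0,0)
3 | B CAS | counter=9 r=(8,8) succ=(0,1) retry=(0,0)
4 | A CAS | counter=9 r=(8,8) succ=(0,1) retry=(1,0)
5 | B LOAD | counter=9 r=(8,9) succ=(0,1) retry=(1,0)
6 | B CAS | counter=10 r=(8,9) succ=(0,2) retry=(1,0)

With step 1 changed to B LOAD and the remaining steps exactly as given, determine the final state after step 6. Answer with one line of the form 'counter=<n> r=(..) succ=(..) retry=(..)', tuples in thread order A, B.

counter=10 r=(0,9) succ=(0,2) retry=(1,0)

(re-executing from step 1 with the substitution; state before step 1: counter=8 r=(0,0) succ=(0,0) retry=(0,0))
1 | B LOAD | counter=8 r=(0,8) succ=(0,0) retry=(0,0)
2 | B LOAD | counter=8 r=(0,8) succ=(0,0) retry=(0,0)
3 | B CAS | counter=9 r=(0,8) succ=(0,1) retry=(0,0)
4 | A CAS | counter=9 r=(0,8) succ=(0,1) retry=(1,0)
5 | B LOAD | counter=9 r=(0,9) succ=(0,1) retry=(1,0)
6 | B CAS | counter=10 r=(0,9) succ=(0,2) retry=(1,0)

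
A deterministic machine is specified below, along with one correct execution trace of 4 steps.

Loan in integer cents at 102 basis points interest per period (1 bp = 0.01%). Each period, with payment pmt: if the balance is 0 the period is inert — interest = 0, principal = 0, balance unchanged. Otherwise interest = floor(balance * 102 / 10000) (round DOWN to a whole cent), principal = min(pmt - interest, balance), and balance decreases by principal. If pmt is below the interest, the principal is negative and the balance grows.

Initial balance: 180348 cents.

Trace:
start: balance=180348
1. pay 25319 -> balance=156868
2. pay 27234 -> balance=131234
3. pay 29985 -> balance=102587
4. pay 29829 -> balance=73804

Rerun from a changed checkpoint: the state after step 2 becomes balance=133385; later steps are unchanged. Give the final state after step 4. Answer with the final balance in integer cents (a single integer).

state after step 2 := balance=133385
3. pay 29985 -> balance=104760
4. pay 29829 -> balance=75999

75999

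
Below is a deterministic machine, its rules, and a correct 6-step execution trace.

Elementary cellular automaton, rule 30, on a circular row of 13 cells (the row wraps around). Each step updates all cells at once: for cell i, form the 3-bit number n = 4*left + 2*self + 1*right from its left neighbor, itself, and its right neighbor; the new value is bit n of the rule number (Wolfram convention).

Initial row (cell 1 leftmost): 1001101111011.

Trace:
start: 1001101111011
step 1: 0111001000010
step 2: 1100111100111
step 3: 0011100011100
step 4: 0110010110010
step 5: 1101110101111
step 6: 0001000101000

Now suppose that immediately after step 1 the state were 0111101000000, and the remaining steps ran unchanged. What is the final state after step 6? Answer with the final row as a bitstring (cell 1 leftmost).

1001011001110

state after step 1 := 0111101000000
step 2: 1100001100000
step 3: 1010011010001
step 4: 0011110011011
step 5: 1110001110010
step 6: 1001011001110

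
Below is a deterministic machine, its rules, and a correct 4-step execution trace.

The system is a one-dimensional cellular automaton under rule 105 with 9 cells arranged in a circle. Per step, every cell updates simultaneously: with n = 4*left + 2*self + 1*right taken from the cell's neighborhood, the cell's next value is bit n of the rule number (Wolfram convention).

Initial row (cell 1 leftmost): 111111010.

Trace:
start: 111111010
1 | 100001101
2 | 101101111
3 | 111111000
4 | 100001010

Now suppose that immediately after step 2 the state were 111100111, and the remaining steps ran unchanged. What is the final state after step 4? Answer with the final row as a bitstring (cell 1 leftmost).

state after step 2 := 111100111
3 | 000100100
4 | 110000001

110000001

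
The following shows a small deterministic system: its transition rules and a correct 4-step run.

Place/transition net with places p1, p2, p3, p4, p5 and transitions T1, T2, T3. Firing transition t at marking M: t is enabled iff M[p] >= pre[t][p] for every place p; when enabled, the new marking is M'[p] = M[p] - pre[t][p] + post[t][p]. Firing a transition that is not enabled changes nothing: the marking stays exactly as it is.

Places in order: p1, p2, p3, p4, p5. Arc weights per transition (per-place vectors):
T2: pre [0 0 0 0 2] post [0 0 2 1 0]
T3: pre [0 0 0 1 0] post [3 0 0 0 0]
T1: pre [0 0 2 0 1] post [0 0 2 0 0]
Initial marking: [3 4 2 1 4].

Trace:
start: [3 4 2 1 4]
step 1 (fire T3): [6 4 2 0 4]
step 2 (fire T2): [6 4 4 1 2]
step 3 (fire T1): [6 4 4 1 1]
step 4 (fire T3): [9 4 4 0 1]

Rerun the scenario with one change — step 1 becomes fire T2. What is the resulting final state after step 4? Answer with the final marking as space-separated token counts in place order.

(re-executing from step 1 with the substitution; state before step 1: [3 4 2 1 4])
step 1 (fire T2): [3 4 4 2 2]
step 2 (fire T2): [3 4 6 3 0]
step 3 (fire T1): [3 4 6 3 0]
step 4 (fire T3): [6 4 6 2 0]

6 4 6 2 0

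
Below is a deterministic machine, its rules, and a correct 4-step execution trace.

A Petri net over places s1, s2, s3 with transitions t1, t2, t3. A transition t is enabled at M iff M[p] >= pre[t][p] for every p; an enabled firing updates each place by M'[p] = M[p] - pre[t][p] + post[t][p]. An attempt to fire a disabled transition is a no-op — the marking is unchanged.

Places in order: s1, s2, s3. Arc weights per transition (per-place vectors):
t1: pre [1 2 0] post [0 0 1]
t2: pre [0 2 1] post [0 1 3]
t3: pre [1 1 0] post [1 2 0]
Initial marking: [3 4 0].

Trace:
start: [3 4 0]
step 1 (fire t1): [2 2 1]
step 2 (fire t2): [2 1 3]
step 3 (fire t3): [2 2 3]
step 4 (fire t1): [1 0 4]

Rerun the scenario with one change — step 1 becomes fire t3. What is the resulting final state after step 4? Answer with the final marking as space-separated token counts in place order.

(re-executing from step 1 with the substitution; state before step 1: [3 4 0])
step 1 (fire t3): [3 5 0]
step 2 (fire t2): [3 5 0]
step 3 (fire t3): [3 6 0]
step 4 (fire t1): [2 4 1]

2 4 1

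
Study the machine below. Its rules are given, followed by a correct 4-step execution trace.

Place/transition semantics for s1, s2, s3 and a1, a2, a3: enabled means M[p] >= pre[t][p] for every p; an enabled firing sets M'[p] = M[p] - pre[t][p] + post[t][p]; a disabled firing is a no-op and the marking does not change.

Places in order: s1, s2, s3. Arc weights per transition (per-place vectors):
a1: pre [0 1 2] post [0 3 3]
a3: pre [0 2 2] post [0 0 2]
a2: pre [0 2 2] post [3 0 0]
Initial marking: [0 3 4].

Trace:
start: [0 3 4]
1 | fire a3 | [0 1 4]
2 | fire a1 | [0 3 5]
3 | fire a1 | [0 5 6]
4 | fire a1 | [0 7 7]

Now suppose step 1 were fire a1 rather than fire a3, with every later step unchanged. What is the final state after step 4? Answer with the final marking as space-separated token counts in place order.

0 11 8

(re-executing from step 1 with the substitution; state before step 1: [0 3 4])
1 | fire a1 | [0 5 5]
2 | fire a1 | [0 7 6]
3 | fire a1 | [0 9 7]
4 | fire a1 | [0 11 8]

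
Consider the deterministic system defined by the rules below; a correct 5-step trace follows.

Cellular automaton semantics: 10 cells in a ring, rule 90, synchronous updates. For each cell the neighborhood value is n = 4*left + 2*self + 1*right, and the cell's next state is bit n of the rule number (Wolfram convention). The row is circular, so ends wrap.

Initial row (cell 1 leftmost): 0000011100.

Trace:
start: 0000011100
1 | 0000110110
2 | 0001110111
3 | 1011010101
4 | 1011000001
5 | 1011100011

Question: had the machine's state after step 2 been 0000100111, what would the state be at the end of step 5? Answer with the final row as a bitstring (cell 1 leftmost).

state after step 2 := 0000100111
3 | 1001011101
4 | 1110010101
5 | 0011100001

0011100001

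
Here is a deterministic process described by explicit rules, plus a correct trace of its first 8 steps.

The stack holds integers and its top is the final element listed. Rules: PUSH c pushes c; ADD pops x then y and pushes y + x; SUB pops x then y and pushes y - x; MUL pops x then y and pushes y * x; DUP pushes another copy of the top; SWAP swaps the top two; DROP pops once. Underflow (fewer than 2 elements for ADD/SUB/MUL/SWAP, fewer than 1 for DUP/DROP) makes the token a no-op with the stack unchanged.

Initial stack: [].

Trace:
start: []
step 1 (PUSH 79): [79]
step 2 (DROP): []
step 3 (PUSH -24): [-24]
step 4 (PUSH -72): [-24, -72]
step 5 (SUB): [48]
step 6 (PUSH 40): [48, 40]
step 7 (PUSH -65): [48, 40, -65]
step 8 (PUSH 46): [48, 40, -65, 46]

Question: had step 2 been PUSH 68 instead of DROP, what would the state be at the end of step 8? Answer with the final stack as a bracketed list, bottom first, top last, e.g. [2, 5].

[79, 68, 48, 40, -65, 46]

(re-executing from step 2 with the substitution; state before step 2: [79])
step 2 (PUSH 68): [79, 68]
step 3 (PUSH -24): [79, 68, -24]
step 4 (PUSH -72): [79, 68, -24, -72]
step 5 (SUB): [79, 68, 48]
step 6 (PUSH 40): [79, 68, 48, 40]
step 7 (PUSH -65): [79, 68, 48, 40, -65]
step 8 (PUSH 46): [79, 68, 48, 40, -65, 46]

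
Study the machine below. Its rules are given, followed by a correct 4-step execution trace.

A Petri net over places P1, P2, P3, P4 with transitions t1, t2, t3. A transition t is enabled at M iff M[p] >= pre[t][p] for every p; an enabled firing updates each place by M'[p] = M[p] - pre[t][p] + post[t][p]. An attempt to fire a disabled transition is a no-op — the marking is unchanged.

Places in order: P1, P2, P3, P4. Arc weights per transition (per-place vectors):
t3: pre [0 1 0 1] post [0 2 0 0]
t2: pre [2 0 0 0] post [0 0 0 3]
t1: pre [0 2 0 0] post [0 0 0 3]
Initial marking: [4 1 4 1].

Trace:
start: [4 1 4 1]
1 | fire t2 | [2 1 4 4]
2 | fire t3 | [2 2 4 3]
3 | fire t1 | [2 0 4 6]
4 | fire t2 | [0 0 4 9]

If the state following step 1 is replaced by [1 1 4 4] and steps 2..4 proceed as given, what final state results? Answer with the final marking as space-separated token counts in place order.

state after step 1 := [1 1 4 4]
2 | fire t3 | [1 2 4 3]
3 | fire t1 | [1 0 4 6]
4 | fire t2 | [1 0 4 6]

1 0 4 6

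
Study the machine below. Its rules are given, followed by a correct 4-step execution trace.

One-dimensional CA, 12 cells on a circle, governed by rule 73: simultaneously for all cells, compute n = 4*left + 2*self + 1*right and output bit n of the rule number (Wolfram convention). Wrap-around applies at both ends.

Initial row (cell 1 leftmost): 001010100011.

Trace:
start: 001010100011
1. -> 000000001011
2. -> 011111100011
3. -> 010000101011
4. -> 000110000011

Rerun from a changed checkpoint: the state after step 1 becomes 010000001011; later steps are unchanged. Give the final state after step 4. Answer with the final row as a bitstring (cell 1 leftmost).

state after step 1 := 010000001011
2. -> 000111100011
3. -> 010100101011
4. -> 000000000011

000000000011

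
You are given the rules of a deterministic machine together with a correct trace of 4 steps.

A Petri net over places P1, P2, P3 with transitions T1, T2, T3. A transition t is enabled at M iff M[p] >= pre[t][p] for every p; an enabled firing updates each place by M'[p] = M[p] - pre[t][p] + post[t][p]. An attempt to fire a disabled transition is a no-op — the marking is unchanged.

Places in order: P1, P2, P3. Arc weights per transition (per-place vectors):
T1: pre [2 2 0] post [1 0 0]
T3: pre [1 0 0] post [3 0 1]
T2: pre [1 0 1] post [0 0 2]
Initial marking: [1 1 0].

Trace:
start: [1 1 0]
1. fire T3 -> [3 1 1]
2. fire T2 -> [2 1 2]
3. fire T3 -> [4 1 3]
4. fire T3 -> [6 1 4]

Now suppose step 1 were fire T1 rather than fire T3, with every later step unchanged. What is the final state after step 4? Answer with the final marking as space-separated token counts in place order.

5 1 2

(re-executing from step 1 with the substitution; state before step 1: [1 1 0])
1. fire T1 -> [1 1 0]
2. fire T2 -> [1 1 0]
3. fire T3 -> [3 1 1]
4. fire T3 -> [5 1 2]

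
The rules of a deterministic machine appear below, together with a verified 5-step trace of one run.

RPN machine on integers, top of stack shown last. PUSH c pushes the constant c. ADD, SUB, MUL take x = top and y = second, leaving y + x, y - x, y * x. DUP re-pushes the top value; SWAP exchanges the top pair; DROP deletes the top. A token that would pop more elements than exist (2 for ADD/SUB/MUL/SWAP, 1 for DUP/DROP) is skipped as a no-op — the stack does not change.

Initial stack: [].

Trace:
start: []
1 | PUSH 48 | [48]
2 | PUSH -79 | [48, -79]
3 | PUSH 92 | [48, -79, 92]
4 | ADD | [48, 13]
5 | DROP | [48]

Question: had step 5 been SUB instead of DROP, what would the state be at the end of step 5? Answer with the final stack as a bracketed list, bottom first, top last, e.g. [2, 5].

[35]

(re-executing from step 5 with the substitution; state before step 5: [48, 13])
5 | SUB | [35]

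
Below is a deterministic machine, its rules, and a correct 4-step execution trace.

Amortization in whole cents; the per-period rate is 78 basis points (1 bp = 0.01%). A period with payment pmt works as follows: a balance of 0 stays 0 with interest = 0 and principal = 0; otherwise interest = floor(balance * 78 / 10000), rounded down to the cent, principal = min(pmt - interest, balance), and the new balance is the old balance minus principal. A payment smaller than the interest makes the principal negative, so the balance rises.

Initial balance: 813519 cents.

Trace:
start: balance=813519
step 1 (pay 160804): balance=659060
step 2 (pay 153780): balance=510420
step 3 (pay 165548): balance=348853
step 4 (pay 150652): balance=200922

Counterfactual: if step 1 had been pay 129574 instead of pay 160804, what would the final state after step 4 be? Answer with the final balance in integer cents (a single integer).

(re-executing from step 1 with the substitution; state before step 1: balance=813519)
step 1 (pay 129574): balance=690290
step 2 (pay 153780): balance=541894
step 3 (pay 165548): balance=380572
step 4 (pay 150652): balance=232888

232888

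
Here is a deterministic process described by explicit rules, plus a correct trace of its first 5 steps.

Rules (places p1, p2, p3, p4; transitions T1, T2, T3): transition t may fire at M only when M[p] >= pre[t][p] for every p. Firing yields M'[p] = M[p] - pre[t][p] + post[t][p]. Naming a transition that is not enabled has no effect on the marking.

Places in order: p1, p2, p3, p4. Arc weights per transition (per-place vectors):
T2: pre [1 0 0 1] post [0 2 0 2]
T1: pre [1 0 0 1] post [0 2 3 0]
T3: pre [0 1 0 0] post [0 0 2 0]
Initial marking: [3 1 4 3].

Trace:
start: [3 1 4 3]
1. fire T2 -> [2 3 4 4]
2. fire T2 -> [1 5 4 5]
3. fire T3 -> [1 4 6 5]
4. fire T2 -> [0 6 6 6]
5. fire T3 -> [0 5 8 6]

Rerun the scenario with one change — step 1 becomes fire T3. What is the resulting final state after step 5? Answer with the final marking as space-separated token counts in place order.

1 2 10 5

(re-executing from step 1 with the substitution; state before step 1: [3 1 4 3])
1. fire T3 -> [3 0 6 3]
2. fire T2 -> [2 2 6 4]
3. fire T3 -> [2 1 8 4]
4. fire T2 -> [1 3 8 5]
5. fire T3 -> [1 2 10 5]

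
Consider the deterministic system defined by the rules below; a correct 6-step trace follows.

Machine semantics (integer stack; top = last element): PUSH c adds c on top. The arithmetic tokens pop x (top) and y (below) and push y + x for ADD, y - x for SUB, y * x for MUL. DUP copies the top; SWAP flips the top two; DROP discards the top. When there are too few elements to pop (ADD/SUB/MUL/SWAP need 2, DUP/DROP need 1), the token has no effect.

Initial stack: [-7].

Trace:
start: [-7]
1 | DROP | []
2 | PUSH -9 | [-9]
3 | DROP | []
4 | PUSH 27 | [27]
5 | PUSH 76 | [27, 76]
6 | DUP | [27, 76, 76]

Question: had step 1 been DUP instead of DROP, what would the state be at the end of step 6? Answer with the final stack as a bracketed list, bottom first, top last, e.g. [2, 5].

(re-executing from step 1 with the substitution; state before step 1: [-7])
1 | DUP | [-7, -7]
2 | PUSH -9 | [-7, -7, -9]
3 | DROP | [-7, -7]
4 | PUSH 27 | [-7, -7, 27]
5 | PUSH 76 | [-7, -7, 27, 76]
6 | DUP | [-7, -7, 27, 76, 76]

[-7, -7, 27, 76, 76]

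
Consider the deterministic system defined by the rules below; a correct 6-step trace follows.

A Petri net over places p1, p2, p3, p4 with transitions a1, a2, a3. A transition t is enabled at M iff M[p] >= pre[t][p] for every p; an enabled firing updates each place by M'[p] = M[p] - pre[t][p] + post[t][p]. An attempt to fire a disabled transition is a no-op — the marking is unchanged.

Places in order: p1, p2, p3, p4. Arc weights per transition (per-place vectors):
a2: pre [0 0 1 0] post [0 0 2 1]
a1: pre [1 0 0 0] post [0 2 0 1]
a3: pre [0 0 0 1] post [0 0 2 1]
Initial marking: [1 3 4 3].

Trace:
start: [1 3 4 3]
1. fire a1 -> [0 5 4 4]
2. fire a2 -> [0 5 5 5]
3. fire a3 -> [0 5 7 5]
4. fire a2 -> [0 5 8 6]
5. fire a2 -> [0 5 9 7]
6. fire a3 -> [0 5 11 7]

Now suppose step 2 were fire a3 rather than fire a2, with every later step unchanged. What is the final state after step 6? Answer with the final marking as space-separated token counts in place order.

(re-executing from step 2 with the substitution; state before step 2: [0 5 4 4])
2. fire a3 -> [0 5 6 4]
3. fire a3 -> [0 5 8 4]
4. fire a2 -> [0 5 9 5]
5. fire a2 -> [0 5 10 6]
6. fire a3 -> [0 5 12 6]

0 5 12 6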